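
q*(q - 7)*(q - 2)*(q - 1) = q^4 - 10*q^3 + 23*q^2 - 14*q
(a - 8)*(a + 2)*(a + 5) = a^3 - a^2 - 46*a - 80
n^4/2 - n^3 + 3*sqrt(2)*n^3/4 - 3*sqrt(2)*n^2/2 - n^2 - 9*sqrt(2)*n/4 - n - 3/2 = (n - 3)*(n + sqrt(2))*(sqrt(2)*n/2 + 1/2)*(sqrt(2)*n/2 + sqrt(2)/2)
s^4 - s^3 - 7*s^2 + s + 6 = (s - 3)*(s - 1)*(s + 1)*(s + 2)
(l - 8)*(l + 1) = l^2 - 7*l - 8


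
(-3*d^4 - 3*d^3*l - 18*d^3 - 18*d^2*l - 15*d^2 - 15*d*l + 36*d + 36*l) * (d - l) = -3*d^5 - 18*d^4 + 3*d^3*l^2 - 15*d^3 + 18*d^2*l^2 + 36*d^2 + 15*d*l^2 - 36*l^2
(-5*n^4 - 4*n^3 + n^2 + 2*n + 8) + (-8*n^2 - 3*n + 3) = -5*n^4 - 4*n^3 - 7*n^2 - n + 11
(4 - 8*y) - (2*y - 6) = 10 - 10*y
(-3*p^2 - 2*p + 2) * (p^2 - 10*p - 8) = -3*p^4 + 28*p^3 + 46*p^2 - 4*p - 16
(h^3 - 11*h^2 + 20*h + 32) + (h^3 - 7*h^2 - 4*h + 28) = 2*h^3 - 18*h^2 + 16*h + 60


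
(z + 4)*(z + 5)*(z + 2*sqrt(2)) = z^3 + 2*sqrt(2)*z^2 + 9*z^2 + 20*z + 18*sqrt(2)*z + 40*sqrt(2)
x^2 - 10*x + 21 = (x - 7)*(x - 3)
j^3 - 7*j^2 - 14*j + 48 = (j - 8)*(j - 2)*(j + 3)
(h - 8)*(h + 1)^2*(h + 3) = h^4 - 3*h^3 - 33*h^2 - 53*h - 24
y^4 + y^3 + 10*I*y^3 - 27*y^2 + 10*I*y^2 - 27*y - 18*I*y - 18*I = (y + 1)*(y + I)*(y + 3*I)*(y + 6*I)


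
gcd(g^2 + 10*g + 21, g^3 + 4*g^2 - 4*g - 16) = 1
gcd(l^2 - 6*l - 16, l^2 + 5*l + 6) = l + 2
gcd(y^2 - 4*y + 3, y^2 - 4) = 1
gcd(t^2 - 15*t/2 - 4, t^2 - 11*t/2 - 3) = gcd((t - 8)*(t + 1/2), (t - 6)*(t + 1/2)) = t + 1/2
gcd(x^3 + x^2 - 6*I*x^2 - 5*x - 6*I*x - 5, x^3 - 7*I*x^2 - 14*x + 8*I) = x - I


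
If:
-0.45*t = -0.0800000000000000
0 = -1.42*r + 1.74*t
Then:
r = 0.22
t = 0.18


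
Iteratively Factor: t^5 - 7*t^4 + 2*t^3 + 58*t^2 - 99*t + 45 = (t - 3)*(t^4 - 4*t^3 - 10*t^2 + 28*t - 15) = (t - 5)*(t - 3)*(t^3 + t^2 - 5*t + 3) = (t - 5)*(t - 3)*(t - 1)*(t^2 + 2*t - 3) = (t - 5)*(t - 3)*(t - 1)*(t + 3)*(t - 1)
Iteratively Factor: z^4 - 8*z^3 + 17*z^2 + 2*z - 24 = (z - 3)*(z^3 - 5*z^2 + 2*z + 8) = (z - 3)*(z + 1)*(z^2 - 6*z + 8) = (z - 4)*(z - 3)*(z + 1)*(z - 2)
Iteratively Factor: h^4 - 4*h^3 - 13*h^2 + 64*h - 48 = (h - 3)*(h^3 - h^2 - 16*h + 16) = (h - 3)*(h - 1)*(h^2 - 16) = (h - 4)*(h - 3)*(h - 1)*(h + 4)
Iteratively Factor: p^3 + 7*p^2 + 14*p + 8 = (p + 4)*(p^2 + 3*p + 2) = (p + 2)*(p + 4)*(p + 1)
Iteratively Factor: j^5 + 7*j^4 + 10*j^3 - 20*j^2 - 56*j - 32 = (j + 4)*(j^4 + 3*j^3 - 2*j^2 - 12*j - 8) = (j - 2)*(j + 4)*(j^3 + 5*j^2 + 8*j + 4) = (j - 2)*(j + 1)*(j + 4)*(j^2 + 4*j + 4) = (j - 2)*(j + 1)*(j + 2)*(j + 4)*(j + 2)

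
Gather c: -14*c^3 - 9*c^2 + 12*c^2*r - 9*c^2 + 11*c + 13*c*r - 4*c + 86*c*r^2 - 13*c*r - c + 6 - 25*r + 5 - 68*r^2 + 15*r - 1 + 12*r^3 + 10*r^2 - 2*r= -14*c^3 + c^2*(12*r - 18) + c*(86*r^2 + 6) + 12*r^3 - 58*r^2 - 12*r + 10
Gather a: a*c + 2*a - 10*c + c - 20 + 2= a*(c + 2) - 9*c - 18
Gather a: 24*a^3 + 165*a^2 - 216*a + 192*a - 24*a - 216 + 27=24*a^3 + 165*a^2 - 48*a - 189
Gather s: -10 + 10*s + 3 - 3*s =7*s - 7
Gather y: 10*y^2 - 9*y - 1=10*y^2 - 9*y - 1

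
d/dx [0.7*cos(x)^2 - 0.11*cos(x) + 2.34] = (0.11 - 1.4*cos(x))*sin(x)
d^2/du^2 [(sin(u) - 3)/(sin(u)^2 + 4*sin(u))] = (-sin(u)^2 + 16*sin(u) + 38 + 30/sin(u) - 72/sin(u)^2 - 96/sin(u)^3)/(sin(u) + 4)^3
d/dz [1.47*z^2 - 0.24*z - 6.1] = 2.94*z - 0.24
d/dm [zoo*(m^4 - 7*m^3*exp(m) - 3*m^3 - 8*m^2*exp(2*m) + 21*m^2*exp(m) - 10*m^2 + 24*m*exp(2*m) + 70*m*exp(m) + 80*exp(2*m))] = zoo*(m^3*exp(m) + m^3 + m^2*exp(2*m) + m^2 + m*exp(2*m) + m*exp(m) + m + exp(2*m) + exp(m))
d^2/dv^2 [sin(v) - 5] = -sin(v)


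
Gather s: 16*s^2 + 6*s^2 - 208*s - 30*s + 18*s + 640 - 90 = 22*s^2 - 220*s + 550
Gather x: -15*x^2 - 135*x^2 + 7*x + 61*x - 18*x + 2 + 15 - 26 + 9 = -150*x^2 + 50*x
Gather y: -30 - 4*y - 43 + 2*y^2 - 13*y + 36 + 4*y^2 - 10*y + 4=6*y^2 - 27*y - 33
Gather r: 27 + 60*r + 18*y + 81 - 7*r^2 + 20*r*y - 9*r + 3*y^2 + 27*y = -7*r^2 + r*(20*y + 51) + 3*y^2 + 45*y + 108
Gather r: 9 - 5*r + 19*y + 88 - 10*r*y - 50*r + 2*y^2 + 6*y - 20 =r*(-10*y - 55) + 2*y^2 + 25*y + 77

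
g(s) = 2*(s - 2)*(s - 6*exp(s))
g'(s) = 2*s + 2*(1 - 6*exp(s))*(s - 2) - 12*exp(s) = -12*s*exp(s) + 4*s + 12*exp(s) - 4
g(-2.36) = 25.52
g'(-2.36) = -9.63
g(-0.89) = 19.39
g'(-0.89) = 1.75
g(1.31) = 28.88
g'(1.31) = -12.55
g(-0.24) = 22.22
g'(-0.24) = 6.75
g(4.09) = -1481.18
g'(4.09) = -2202.80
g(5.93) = -17692.84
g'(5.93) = -22233.58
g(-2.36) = 25.52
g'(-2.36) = -9.63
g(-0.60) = 20.24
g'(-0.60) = 4.14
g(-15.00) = 510.00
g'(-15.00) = -64.00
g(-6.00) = 96.24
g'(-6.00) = -27.79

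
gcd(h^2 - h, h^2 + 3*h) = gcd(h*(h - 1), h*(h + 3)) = h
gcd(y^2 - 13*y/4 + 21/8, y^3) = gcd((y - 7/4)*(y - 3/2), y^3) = 1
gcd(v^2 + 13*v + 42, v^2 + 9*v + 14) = v + 7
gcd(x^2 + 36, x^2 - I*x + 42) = x + 6*I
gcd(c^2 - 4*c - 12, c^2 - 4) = c + 2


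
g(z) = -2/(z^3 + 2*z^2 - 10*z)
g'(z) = -2*(-3*z^2 - 4*z + 10)/(z^3 + 2*z^2 - 10*z)^2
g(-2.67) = -0.09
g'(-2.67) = 0.00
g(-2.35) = -0.09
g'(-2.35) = -0.01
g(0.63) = 0.38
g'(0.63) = -0.46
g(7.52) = -0.00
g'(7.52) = 0.00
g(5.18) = -0.01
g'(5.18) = 0.01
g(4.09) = -0.03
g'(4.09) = 0.03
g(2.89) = -0.17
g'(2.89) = 0.37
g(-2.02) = -0.10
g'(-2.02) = -0.03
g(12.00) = 0.00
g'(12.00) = 0.00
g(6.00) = -0.00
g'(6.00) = 0.00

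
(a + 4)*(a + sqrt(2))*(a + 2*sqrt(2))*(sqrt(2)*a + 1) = sqrt(2)*a^4 + 4*sqrt(2)*a^3 + 7*a^3 + 7*sqrt(2)*a^2 + 28*a^2 + 4*a + 28*sqrt(2)*a + 16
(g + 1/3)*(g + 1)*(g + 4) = g^3 + 16*g^2/3 + 17*g/3 + 4/3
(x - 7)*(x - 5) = x^2 - 12*x + 35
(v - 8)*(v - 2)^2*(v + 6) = v^4 - 6*v^3 - 36*v^2 + 184*v - 192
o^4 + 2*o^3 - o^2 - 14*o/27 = o*(o - 2/3)*(o + 1/3)*(o + 7/3)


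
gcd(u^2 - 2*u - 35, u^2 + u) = 1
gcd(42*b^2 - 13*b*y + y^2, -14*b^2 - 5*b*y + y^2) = -7*b + y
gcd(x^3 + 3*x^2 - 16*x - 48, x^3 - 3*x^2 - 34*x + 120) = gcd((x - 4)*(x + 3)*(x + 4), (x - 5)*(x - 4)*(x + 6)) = x - 4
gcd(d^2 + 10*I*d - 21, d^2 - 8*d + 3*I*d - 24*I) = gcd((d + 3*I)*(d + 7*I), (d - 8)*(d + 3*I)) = d + 3*I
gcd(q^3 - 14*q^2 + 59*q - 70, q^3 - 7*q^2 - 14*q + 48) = q - 2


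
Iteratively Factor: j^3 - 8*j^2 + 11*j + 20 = (j + 1)*(j^2 - 9*j + 20) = (j - 5)*(j + 1)*(j - 4)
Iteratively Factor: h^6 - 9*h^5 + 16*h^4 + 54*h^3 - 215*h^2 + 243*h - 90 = (h + 3)*(h^5 - 12*h^4 + 52*h^3 - 102*h^2 + 91*h - 30) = (h - 2)*(h + 3)*(h^4 - 10*h^3 + 32*h^2 - 38*h + 15) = (h - 2)*(h - 1)*(h + 3)*(h^3 - 9*h^2 + 23*h - 15) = (h - 3)*(h - 2)*(h - 1)*(h + 3)*(h^2 - 6*h + 5) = (h - 3)*(h - 2)*(h - 1)^2*(h + 3)*(h - 5)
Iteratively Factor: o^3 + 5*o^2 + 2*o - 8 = (o - 1)*(o^2 + 6*o + 8) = (o - 1)*(o + 4)*(o + 2)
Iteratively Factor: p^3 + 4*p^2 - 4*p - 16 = (p + 4)*(p^2 - 4) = (p - 2)*(p + 4)*(p + 2)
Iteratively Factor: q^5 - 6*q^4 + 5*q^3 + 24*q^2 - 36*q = (q - 3)*(q^4 - 3*q^3 - 4*q^2 + 12*q) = q*(q - 3)*(q^3 - 3*q^2 - 4*q + 12) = q*(q - 3)*(q - 2)*(q^2 - q - 6) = q*(q - 3)*(q - 2)*(q + 2)*(q - 3)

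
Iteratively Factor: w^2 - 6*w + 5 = (w - 5)*(w - 1)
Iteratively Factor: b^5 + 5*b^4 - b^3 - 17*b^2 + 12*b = (b - 1)*(b^4 + 6*b^3 + 5*b^2 - 12*b) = (b - 1)*(b + 3)*(b^3 + 3*b^2 - 4*b) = b*(b - 1)*(b + 3)*(b^2 + 3*b - 4) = b*(b - 1)^2*(b + 3)*(b + 4)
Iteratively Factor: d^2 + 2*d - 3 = (d + 3)*(d - 1)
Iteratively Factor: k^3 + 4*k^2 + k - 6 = (k + 3)*(k^2 + k - 2) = (k + 2)*(k + 3)*(k - 1)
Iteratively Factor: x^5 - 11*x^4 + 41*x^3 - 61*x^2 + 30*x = (x - 3)*(x^4 - 8*x^3 + 17*x^2 - 10*x) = (x - 3)*(x - 1)*(x^3 - 7*x^2 + 10*x) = (x - 3)*(x - 2)*(x - 1)*(x^2 - 5*x) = x*(x - 3)*(x - 2)*(x - 1)*(x - 5)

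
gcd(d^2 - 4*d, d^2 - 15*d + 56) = 1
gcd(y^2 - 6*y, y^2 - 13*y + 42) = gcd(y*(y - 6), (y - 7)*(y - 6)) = y - 6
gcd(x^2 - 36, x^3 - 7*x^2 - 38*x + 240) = x + 6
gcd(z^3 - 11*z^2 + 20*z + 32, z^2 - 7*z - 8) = z^2 - 7*z - 8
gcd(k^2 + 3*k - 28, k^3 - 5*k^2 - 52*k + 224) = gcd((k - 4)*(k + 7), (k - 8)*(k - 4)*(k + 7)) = k^2 + 3*k - 28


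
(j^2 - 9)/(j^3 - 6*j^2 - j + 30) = (j + 3)/(j^2 - 3*j - 10)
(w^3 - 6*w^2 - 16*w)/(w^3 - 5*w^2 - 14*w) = (w - 8)/(w - 7)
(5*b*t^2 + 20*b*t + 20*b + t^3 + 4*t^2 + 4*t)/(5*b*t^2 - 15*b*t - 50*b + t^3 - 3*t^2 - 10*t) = (t + 2)/(t - 5)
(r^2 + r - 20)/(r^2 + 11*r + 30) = (r - 4)/(r + 6)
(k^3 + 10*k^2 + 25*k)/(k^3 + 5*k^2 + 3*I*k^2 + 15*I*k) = (k + 5)/(k + 3*I)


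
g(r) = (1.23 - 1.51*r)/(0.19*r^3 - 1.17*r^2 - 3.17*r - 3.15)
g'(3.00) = 0.03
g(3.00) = 0.18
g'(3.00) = 0.03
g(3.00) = 0.18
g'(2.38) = 0.04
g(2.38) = 0.16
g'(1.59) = 0.09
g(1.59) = 0.11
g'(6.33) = 0.15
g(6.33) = 0.38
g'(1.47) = 0.10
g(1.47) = 0.10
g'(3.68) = 0.03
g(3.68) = 0.20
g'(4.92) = 0.05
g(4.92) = 0.25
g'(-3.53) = -0.26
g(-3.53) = -0.44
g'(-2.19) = -1.07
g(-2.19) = -1.19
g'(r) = (1.23 - 1.51*r)*(-0.57*r^2 + 2.34*r + 3.17)/(0.19*r^3 - 1.17*r^2 - 3.17*r - 3.15)^2 - 1.51/(0.19*r^3 - 1.17*r^2 - 3.17*r - 3.15)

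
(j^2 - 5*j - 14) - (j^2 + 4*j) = -9*j - 14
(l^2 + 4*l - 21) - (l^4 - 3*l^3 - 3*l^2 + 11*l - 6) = -l^4 + 3*l^3 + 4*l^2 - 7*l - 15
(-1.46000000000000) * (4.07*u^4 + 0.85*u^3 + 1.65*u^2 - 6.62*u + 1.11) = -5.9422*u^4 - 1.241*u^3 - 2.409*u^2 + 9.6652*u - 1.6206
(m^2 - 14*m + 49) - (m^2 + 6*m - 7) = 56 - 20*m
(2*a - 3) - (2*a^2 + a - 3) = -2*a^2 + a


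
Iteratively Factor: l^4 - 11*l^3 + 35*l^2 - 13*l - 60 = (l - 3)*(l^3 - 8*l^2 + 11*l + 20) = (l - 4)*(l - 3)*(l^2 - 4*l - 5) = (l - 5)*(l - 4)*(l - 3)*(l + 1)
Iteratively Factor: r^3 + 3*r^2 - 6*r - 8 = (r + 1)*(r^2 + 2*r - 8) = (r + 1)*(r + 4)*(r - 2)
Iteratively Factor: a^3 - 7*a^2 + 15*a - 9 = (a - 3)*(a^2 - 4*a + 3) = (a - 3)^2*(a - 1)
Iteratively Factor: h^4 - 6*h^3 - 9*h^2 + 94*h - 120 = (h - 2)*(h^3 - 4*h^2 - 17*h + 60) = (h - 5)*(h - 2)*(h^2 + h - 12) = (h - 5)*(h - 3)*(h - 2)*(h + 4)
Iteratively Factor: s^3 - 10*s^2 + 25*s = (s - 5)*(s^2 - 5*s) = s*(s - 5)*(s - 5)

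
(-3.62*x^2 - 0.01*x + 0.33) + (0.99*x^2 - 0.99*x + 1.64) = -2.63*x^2 - 1.0*x + 1.97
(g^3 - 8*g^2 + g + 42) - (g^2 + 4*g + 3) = g^3 - 9*g^2 - 3*g + 39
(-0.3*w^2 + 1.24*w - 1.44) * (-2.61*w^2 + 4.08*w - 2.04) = 0.783*w^4 - 4.4604*w^3 + 9.4296*w^2 - 8.4048*w + 2.9376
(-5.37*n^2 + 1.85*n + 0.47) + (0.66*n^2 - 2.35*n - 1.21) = -4.71*n^2 - 0.5*n - 0.74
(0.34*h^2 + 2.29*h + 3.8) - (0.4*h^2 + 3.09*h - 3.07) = -0.06*h^2 - 0.8*h + 6.87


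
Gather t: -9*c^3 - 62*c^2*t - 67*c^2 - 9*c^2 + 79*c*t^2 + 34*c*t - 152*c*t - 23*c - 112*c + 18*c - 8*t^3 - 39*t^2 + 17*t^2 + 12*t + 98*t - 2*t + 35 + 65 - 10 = -9*c^3 - 76*c^2 - 117*c - 8*t^3 + t^2*(79*c - 22) + t*(-62*c^2 - 118*c + 108) + 90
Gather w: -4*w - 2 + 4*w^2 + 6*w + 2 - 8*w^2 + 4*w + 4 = -4*w^2 + 6*w + 4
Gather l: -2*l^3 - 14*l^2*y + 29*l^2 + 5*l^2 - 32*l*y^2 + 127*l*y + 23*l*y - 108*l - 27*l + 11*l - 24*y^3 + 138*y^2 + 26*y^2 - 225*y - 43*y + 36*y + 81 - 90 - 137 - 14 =-2*l^3 + l^2*(34 - 14*y) + l*(-32*y^2 + 150*y - 124) - 24*y^3 + 164*y^2 - 232*y - 160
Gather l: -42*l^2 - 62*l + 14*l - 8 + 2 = -42*l^2 - 48*l - 6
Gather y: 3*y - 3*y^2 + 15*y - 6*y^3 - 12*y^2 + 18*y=-6*y^3 - 15*y^2 + 36*y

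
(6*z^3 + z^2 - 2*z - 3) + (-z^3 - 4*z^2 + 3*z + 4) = 5*z^3 - 3*z^2 + z + 1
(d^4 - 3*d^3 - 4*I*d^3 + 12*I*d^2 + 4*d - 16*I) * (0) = 0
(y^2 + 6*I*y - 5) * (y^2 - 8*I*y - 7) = y^4 - 2*I*y^3 + 36*y^2 - 2*I*y + 35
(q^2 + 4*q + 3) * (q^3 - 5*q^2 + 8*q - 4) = q^5 - q^4 - 9*q^3 + 13*q^2 + 8*q - 12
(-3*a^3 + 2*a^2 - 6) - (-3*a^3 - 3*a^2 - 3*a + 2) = 5*a^2 + 3*a - 8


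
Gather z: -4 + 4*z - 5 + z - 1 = 5*z - 10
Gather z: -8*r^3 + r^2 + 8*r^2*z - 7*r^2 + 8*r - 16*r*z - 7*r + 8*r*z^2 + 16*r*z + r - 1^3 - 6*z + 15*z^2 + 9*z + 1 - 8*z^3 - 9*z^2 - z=-8*r^3 - 6*r^2 + 2*r - 8*z^3 + z^2*(8*r + 6) + z*(8*r^2 + 2)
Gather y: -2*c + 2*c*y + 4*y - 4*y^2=-2*c - 4*y^2 + y*(2*c + 4)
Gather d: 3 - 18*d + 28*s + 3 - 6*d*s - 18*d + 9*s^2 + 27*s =d*(-6*s - 36) + 9*s^2 + 55*s + 6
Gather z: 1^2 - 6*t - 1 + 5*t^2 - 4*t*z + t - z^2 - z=5*t^2 - 5*t - z^2 + z*(-4*t - 1)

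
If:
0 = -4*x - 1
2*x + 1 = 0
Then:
No Solution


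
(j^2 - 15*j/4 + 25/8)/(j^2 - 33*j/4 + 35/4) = (j - 5/2)/(j - 7)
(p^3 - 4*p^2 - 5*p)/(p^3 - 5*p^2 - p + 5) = p/(p - 1)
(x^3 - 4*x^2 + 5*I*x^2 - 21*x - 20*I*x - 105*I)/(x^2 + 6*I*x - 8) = (x^3 + x^2*(-4 + 5*I) - x*(21 + 20*I) - 105*I)/(x^2 + 6*I*x - 8)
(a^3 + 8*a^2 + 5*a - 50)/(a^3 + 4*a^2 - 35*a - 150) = (a - 2)/(a - 6)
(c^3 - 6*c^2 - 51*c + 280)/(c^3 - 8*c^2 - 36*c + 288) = (c^2 + 2*c - 35)/(c^2 - 36)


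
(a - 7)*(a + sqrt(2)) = a^2 - 7*a + sqrt(2)*a - 7*sqrt(2)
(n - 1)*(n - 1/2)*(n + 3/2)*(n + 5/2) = n^4 + 5*n^3/2 - 7*n^2/4 - 29*n/8 + 15/8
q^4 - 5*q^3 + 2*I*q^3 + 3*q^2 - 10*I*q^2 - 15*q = q*(q - 5)*(q - I)*(q + 3*I)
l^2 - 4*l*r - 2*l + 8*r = (l - 2)*(l - 4*r)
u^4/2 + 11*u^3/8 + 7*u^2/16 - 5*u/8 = u*(u/2 + 1)*(u - 1/2)*(u + 5/4)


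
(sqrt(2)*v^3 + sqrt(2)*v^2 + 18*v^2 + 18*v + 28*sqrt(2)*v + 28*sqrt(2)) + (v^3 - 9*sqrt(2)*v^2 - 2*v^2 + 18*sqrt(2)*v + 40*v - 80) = v^3 + sqrt(2)*v^3 - 8*sqrt(2)*v^2 + 16*v^2 + 58*v + 46*sqrt(2)*v - 80 + 28*sqrt(2)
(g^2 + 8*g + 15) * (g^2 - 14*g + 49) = g^4 - 6*g^3 - 48*g^2 + 182*g + 735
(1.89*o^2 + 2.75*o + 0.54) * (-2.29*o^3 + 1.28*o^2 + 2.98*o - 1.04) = -4.3281*o^5 - 3.8783*o^4 + 7.9156*o^3 + 6.9206*o^2 - 1.2508*o - 0.5616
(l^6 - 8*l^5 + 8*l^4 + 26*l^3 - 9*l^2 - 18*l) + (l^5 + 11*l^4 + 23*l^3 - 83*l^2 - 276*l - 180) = l^6 - 7*l^5 + 19*l^4 + 49*l^3 - 92*l^2 - 294*l - 180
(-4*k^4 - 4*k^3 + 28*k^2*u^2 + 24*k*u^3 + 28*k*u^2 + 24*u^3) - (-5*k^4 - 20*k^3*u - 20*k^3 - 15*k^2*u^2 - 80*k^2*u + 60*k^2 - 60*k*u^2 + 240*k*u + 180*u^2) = k^4 + 20*k^3*u + 16*k^3 + 43*k^2*u^2 + 80*k^2*u - 60*k^2 + 24*k*u^3 + 88*k*u^2 - 240*k*u + 24*u^3 - 180*u^2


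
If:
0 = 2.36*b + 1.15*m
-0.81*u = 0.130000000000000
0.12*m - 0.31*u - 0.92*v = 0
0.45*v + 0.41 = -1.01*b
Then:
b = -0.49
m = 1.00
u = -0.16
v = 0.18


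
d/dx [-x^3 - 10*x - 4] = -3*x^2 - 10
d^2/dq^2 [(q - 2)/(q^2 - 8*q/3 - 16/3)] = 6*((14 - 9*q)*(-3*q^2 + 8*q + 16) - 4*(q - 2)*(3*q - 4)^2)/(-3*q^2 + 8*q + 16)^3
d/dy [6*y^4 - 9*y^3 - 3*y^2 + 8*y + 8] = 24*y^3 - 27*y^2 - 6*y + 8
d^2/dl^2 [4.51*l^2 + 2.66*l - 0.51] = 9.02000000000000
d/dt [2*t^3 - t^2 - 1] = 2*t*(3*t - 1)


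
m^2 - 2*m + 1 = (m - 1)^2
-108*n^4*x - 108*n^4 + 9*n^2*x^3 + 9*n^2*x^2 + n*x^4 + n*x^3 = (-3*n + x)*(6*n + x)^2*(n*x + n)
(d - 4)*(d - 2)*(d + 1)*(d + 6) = d^4 + d^3 - 28*d^2 + 20*d + 48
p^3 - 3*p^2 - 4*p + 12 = (p - 3)*(p - 2)*(p + 2)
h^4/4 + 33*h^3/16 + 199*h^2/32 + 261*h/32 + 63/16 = (h/4 + 1/2)*(h + 3/2)*(h + 7/4)*(h + 3)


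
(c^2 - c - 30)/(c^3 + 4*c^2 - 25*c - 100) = (c - 6)/(c^2 - c - 20)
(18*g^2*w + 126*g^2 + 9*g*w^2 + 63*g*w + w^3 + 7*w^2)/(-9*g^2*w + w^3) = (6*g*w + 42*g + w^2 + 7*w)/(w*(-3*g + w))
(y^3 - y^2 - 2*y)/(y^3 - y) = (y - 2)/(y - 1)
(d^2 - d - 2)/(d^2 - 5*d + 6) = (d + 1)/(d - 3)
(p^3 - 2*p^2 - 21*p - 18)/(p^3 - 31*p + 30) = (p^3 - 2*p^2 - 21*p - 18)/(p^3 - 31*p + 30)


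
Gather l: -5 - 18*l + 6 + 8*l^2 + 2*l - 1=8*l^2 - 16*l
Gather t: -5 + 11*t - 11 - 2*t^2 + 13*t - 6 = -2*t^2 + 24*t - 22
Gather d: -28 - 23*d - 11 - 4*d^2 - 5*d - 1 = -4*d^2 - 28*d - 40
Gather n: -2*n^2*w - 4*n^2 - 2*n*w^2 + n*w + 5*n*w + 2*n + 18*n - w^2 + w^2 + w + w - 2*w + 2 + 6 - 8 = n^2*(-2*w - 4) + n*(-2*w^2 + 6*w + 20)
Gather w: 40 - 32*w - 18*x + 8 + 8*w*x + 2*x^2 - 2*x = w*(8*x - 32) + 2*x^2 - 20*x + 48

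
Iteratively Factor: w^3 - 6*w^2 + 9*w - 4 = (w - 4)*(w^2 - 2*w + 1) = (w - 4)*(w - 1)*(w - 1)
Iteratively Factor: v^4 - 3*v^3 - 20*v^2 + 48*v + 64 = (v + 1)*(v^3 - 4*v^2 - 16*v + 64) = (v - 4)*(v + 1)*(v^2 - 16) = (v - 4)*(v + 1)*(v + 4)*(v - 4)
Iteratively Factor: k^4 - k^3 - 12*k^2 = (k + 3)*(k^3 - 4*k^2) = (k - 4)*(k + 3)*(k^2) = k*(k - 4)*(k + 3)*(k)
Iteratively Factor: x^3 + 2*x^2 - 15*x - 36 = (x - 4)*(x^2 + 6*x + 9) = (x - 4)*(x + 3)*(x + 3)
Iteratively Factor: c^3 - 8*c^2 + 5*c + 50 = (c + 2)*(c^2 - 10*c + 25) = (c - 5)*(c + 2)*(c - 5)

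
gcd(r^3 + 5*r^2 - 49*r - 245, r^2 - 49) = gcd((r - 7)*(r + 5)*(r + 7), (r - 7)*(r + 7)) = r^2 - 49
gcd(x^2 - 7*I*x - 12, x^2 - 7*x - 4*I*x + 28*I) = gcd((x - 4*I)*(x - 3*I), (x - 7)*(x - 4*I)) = x - 4*I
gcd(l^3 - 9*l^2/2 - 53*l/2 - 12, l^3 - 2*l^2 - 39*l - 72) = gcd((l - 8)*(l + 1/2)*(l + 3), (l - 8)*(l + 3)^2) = l^2 - 5*l - 24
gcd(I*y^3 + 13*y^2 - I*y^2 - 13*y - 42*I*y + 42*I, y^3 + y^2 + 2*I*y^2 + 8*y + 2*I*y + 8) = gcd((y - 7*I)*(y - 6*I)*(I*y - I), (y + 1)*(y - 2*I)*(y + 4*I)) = 1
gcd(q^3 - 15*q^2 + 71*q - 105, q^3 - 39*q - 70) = q - 7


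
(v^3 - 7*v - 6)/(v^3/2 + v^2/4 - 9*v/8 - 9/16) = 16*(v^3 - 7*v - 6)/(8*v^3 + 4*v^2 - 18*v - 9)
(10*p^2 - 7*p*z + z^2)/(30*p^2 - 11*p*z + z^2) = (-2*p + z)/(-6*p + z)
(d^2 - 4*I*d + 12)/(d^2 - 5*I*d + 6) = (d + 2*I)/(d + I)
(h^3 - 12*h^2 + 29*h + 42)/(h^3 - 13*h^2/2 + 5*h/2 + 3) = 2*(h^2 - 6*h - 7)/(2*h^2 - h - 1)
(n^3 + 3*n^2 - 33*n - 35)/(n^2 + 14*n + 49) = (n^2 - 4*n - 5)/(n + 7)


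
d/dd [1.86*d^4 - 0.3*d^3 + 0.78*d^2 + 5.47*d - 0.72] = 7.44*d^3 - 0.9*d^2 + 1.56*d + 5.47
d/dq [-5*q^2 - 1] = -10*q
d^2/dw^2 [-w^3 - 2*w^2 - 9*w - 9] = -6*w - 4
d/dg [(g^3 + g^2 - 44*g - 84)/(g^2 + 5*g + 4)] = (g^4 + 10*g^3 + 61*g^2 + 176*g + 244)/(g^4 + 10*g^3 + 33*g^2 + 40*g + 16)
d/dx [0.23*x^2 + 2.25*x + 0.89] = 0.46*x + 2.25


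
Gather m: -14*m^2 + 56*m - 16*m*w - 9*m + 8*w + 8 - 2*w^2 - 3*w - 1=-14*m^2 + m*(47 - 16*w) - 2*w^2 + 5*w + 7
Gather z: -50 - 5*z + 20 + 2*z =-3*z - 30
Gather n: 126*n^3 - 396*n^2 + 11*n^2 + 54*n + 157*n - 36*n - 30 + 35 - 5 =126*n^3 - 385*n^2 + 175*n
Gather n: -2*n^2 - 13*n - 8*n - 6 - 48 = -2*n^2 - 21*n - 54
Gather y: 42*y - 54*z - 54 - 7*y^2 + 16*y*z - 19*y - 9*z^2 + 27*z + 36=-7*y^2 + y*(16*z + 23) - 9*z^2 - 27*z - 18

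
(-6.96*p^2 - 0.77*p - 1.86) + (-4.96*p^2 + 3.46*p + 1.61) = -11.92*p^2 + 2.69*p - 0.25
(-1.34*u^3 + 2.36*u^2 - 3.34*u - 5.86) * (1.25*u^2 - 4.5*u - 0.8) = -1.675*u^5 + 8.98*u^4 - 13.723*u^3 + 5.817*u^2 + 29.042*u + 4.688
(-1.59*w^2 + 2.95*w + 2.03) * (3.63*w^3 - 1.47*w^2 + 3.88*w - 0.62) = -5.7717*w^5 + 13.0458*w^4 - 3.1368*w^3 + 9.4477*w^2 + 6.0474*w - 1.2586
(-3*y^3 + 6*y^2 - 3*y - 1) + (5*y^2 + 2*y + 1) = -3*y^3 + 11*y^2 - y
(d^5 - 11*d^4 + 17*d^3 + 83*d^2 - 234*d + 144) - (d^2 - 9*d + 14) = d^5 - 11*d^4 + 17*d^3 + 82*d^2 - 225*d + 130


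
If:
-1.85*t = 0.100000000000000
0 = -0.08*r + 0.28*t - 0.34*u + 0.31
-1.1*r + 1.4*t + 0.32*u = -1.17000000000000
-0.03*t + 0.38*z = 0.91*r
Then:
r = 1.17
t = -0.05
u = 0.59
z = 2.79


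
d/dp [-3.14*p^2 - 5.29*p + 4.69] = -6.28*p - 5.29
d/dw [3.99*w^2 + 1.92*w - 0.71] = 7.98*w + 1.92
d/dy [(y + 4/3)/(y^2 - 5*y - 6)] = (-3*y^2 - 8*y + 2)/(3*(y^4 - 10*y^3 + 13*y^2 + 60*y + 36))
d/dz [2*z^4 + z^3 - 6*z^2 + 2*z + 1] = 8*z^3 + 3*z^2 - 12*z + 2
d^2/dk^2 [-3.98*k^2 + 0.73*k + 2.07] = -7.96000000000000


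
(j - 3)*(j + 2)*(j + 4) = j^3 + 3*j^2 - 10*j - 24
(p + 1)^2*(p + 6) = p^3 + 8*p^2 + 13*p + 6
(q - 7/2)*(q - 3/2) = q^2 - 5*q + 21/4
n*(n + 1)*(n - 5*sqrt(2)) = n^3 - 5*sqrt(2)*n^2 + n^2 - 5*sqrt(2)*n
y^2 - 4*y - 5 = (y - 5)*(y + 1)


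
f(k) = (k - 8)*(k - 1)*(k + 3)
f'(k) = (k - 8)*(k - 1) + (k - 8)*(k + 3) + (k - 1)*(k + 3)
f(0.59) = 10.91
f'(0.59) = -25.04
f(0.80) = 5.47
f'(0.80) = -26.68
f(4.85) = -95.20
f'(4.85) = -6.63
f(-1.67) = 34.34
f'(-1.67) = 9.41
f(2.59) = -48.08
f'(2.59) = -29.96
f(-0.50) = 31.88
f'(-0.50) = -12.25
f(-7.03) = -486.38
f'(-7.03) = 213.62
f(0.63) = 9.90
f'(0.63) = -25.37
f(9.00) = 96.00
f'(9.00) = 116.00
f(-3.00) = 0.00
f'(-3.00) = 44.00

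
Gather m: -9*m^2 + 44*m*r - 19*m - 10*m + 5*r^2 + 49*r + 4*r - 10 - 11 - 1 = -9*m^2 + m*(44*r - 29) + 5*r^2 + 53*r - 22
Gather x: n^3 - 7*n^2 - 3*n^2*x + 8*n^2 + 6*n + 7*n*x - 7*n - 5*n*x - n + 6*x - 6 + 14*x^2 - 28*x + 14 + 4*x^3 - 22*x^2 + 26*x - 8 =n^3 + n^2 - 2*n + 4*x^3 - 8*x^2 + x*(-3*n^2 + 2*n + 4)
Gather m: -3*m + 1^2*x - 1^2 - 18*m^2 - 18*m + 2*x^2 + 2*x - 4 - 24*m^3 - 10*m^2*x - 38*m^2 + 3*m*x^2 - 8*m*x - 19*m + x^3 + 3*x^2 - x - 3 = -24*m^3 + m^2*(-10*x - 56) + m*(3*x^2 - 8*x - 40) + x^3 + 5*x^2 + 2*x - 8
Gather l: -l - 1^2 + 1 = -l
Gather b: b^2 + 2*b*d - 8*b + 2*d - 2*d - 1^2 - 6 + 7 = b^2 + b*(2*d - 8)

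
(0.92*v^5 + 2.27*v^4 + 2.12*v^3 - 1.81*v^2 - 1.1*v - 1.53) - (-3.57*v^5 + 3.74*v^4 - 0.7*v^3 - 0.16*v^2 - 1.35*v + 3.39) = 4.49*v^5 - 1.47*v^4 + 2.82*v^3 - 1.65*v^2 + 0.25*v - 4.92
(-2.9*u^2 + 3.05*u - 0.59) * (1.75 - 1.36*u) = 3.944*u^3 - 9.223*u^2 + 6.1399*u - 1.0325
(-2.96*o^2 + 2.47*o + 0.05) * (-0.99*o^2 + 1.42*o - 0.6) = 2.9304*o^4 - 6.6485*o^3 + 5.2339*o^2 - 1.411*o - 0.03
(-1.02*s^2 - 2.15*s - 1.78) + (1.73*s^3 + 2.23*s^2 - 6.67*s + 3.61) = 1.73*s^3 + 1.21*s^2 - 8.82*s + 1.83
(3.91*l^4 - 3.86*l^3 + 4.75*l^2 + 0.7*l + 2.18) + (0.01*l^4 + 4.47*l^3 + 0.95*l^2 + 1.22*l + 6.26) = 3.92*l^4 + 0.61*l^3 + 5.7*l^2 + 1.92*l + 8.44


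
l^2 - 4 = (l - 2)*(l + 2)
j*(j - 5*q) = j^2 - 5*j*q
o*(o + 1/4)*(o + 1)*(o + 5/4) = o^4 + 5*o^3/2 + 29*o^2/16 + 5*o/16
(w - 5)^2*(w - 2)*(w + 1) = w^4 - 11*w^3 + 33*w^2 - 5*w - 50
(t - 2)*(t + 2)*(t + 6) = t^3 + 6*t^2 - 4*t - 24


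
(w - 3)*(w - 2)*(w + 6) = w^3 + w^2 - 24*w + 36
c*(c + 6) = c^2 + 6*c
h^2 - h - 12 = (h - 4)*(h + 3)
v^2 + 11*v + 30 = (v + 5)*(v + 6)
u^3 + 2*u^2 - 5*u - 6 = (u - 2)*(u + 1)*(u + 3)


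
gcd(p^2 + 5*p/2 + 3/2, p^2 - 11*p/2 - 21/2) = p + 3/2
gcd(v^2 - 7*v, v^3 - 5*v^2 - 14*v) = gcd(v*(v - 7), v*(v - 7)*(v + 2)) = v^2 - 7*v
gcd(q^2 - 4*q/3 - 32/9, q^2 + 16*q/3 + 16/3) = q + 4/3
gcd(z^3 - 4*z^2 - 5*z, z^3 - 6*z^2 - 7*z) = z^2 + z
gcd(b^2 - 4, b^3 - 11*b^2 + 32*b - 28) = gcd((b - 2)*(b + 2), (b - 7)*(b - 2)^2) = b - 2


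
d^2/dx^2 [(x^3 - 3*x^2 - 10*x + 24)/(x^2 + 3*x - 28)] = 72/(x^3 + 21*x^2 + 147*x + 343)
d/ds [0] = 0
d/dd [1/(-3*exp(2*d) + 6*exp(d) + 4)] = 6*(exp(d) - 1)*exp(d)/(-3*exp(2*d) + 6*exp(d) + 4)^2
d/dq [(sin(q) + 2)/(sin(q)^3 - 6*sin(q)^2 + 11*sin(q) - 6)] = 2*(-sin(q)^3 + 12*sin(q) - 14)*cos(q)/((sin(q) - 3)^2*(sin(q) - 2)^2*(sin(q) - 1)^2)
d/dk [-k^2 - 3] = -2*k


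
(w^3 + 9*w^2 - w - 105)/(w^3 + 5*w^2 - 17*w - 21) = (w + 5)/(w + 1)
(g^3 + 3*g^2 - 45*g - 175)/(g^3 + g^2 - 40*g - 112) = (g^2 + 10*g + 25)/(g^2 + 8*g + 16)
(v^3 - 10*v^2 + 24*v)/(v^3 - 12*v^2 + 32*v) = (v - 6)/(v - 8)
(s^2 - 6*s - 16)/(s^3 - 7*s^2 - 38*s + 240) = (s + 2)/(s^2 + s - 30)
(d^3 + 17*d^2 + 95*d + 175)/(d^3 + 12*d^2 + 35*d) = (d + 5)/d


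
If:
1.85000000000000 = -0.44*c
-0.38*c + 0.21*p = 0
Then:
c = -4.20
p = -7.61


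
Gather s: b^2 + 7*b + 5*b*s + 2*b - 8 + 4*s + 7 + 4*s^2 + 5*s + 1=b^2 + 9*b + 4*s^2 + s*(5*b + 9)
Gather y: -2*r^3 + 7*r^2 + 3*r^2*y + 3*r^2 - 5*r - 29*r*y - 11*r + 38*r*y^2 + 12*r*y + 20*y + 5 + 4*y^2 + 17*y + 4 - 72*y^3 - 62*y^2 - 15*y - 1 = -2*r^3 + 10*r^2 - 16*r - 72*y^3 + y^2*(38*r - 58) + y*(3*r^2 - 17*r + 22) + 8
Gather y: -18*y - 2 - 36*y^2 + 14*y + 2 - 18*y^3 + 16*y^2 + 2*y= -18*y^3 - 20*y^2 - 2*y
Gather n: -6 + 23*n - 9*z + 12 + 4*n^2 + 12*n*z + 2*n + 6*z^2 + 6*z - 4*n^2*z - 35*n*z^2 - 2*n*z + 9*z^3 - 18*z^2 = n^2*(4 - 4*z) + n*(-35*z^2 + 10*z + 25) + 9*z^3 - 12*z^2 - 3*z + 6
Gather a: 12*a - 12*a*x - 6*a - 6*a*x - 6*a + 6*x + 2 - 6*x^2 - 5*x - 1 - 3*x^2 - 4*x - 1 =-18*a*x - 9*x^2 - 3*x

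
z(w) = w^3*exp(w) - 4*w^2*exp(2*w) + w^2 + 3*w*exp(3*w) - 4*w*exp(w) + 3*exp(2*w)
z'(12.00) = 478513802583188528.93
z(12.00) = 155189157702594821.45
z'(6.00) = 3689028586.58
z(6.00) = 1159008513.21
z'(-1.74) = -2.49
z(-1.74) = 3.02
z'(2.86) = 128489.08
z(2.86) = 36836.45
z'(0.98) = 147.02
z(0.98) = 42.66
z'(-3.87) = -7.81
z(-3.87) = 14.07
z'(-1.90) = -2.89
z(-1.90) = 3.45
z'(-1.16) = -1.13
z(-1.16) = 1.97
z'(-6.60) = -13.38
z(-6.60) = 43.20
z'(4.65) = 49087893.81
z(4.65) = 15053515.08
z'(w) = w^3*exp(w) - 8*w^2*exp(2*w) + 3*w^2*exp(w) + 9*w*exp(3*w) - 8*w*exp(2*w) - 4*w*exp(w) + 2*w + 3*exp(3*w) + 6*exp(2*w) - 4*exp(w)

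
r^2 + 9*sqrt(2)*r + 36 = (r + 3*sqrt(2))*(r + 6*sqrt(2))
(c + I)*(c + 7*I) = c^2 + 8*I*c - 7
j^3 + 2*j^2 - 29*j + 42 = (j - 3)*(j - 2)*(j + 7)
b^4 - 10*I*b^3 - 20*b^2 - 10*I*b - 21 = (b - 7*I)*(b - 3*I)*(b - I)*(b + I)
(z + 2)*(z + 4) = z^2 + 6*z + 8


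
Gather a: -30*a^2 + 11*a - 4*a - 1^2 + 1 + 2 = -30*a^2 + 7*a + 2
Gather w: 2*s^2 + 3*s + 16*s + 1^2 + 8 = 2*s^2 + 19*s + 9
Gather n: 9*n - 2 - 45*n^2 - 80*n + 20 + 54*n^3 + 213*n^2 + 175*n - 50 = 54*n^3 + 168*n^2 + 104*n - 32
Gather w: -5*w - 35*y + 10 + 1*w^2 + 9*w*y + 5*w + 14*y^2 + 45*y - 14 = w^2 + 9*w*y + 14*y^2 + 10*y - 4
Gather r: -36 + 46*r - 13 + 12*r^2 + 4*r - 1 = 12*r^2 + 50*r - 50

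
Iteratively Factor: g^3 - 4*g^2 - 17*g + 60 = (g - 5)*(g^2 + g - 12) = (g - 5)*(g - 3)*(g + 4)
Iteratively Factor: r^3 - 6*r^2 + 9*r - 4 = (r - 1)*(r^2 - 5*r + 4) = (r - 1)^2*(r - 4)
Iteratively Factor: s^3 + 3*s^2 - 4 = (s + 2)*(s^2 + s - 2) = (s - 1)*(s + 2)*(s + 2)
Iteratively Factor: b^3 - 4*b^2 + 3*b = (b)*(b^2 - 4*b + 3) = b*(b - 1)*(b - 3)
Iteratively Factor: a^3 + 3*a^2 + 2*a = (a)*(a^2 + 3*a + 2) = a*(a + 1)*(a + 2)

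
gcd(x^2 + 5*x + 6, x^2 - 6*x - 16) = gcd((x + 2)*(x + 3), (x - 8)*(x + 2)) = x + 2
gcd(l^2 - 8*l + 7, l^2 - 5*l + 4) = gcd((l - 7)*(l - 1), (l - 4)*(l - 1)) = l - 1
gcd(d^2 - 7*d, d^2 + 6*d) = d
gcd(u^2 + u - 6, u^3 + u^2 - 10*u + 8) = u - 2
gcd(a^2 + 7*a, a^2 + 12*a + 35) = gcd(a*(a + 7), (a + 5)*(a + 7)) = a + 7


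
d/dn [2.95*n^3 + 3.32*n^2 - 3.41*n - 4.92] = 8.85*n^2 + 6.64*n - 3.41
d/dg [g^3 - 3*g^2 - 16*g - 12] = 3*g^2 - 6*g - 16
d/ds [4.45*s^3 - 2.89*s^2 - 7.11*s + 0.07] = 13.35*s^2 - 5.78*s - 7.11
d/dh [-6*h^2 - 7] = -12*h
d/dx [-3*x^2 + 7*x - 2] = 7 - 6*x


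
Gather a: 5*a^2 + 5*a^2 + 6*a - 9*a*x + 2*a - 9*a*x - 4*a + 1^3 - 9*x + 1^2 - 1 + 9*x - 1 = 10*a^2 + a*(4 - 18*x)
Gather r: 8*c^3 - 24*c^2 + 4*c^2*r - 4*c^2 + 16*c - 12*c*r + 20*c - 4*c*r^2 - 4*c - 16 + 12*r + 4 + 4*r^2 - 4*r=8*c^3 - 28*c^2 + 32*c + r^2*(4 - 4*c) + r*(4*c^2 - 12*c + 8) - 12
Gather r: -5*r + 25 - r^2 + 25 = -r^2 - 5*r + 50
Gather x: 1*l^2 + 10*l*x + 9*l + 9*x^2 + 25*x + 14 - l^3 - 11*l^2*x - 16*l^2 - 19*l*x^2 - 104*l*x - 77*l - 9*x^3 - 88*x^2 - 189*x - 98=-l^3 - 15*l^2 - 68*l - 9*x^3 + x^2*(-19*l - 79) + x*(-11*l^2 - 94*l - 164) - 84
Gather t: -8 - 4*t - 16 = -4*t - 24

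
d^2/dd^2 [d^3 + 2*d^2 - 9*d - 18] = 6*d + 4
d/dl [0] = 0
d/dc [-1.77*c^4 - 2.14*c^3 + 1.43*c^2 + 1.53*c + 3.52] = -7.08*c^3 - 6.42*c^2 + 2.86*c + 1.53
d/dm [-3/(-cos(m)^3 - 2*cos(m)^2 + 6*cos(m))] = 3*(3*cos(m)^2 + 4*cos(m) - 6)*sin(m)/((cos(m)^2 + 2*cos(m) - 6)^2*cos(m)^2)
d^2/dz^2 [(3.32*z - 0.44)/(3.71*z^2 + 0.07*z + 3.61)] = ((2.8 - 73.9032*z)*(3.71*z^2 + 0.07*z + 3.61) + (3.32*z - 0.44)*(7.42*z + 0.07)*(14.84*z + 0.14))/(3.71*z^2 + 0.07*z + 3.61)^3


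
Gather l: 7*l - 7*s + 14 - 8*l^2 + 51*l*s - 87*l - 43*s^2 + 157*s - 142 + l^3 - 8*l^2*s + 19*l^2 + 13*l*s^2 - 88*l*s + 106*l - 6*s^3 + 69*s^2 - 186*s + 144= l^3 + l^2*(11 - 8*s) + l*(13*s^2 - 37*s + 26) - 6*s^3 + 26*s^2 - 36*s + 16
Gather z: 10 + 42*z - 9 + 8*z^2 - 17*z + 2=8*z^2 + 25*z + 3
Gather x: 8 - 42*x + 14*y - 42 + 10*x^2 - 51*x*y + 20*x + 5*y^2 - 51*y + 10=10*x^2 + x*(-51*y - 22) + 5*y^2 - 37*y - 24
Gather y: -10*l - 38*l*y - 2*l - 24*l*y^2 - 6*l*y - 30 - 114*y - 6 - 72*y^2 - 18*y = -12*l + y^2*(-24*l - 72) + y*(-44*l - 132) - 36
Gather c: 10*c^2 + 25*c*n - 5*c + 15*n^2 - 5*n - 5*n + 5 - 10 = 10*c^2 + c*(25*n - 5) + 15*n^2 - 10*n - 5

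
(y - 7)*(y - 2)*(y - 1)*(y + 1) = y^4 - 9*y^3 + 13*y^2 + 9*y - 14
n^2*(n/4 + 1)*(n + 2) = n^4/4 + 3*n^3/2 + 2*n^2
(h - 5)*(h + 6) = h^2 + h - 30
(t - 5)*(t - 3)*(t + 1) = t^3 - 7*t^2 + 7*t + 15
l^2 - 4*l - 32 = (l - 8)*(l + 4)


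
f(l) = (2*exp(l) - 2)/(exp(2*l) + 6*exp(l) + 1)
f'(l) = (2*exp(l) - 2)*(-2*exp(2*l) - 6*exp(l))/(exp(2*l) + 6*exp(l) + 1)^2 + 2*exp(l)/(exp(2*l) + 6*exp(l) + 1) = 2*(2*(1 - exp(l))*(exp(l) + 3) + exp(2*l) + 6*exp(l) + 1)*exp(l)/(exp(2*l) + 6*exp(l) + 1)^2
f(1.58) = 0.14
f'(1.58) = -0.02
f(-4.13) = -1.79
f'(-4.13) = 0.19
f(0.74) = 0.12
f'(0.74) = 0.09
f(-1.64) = -0.73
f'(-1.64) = 0.59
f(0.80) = 0.13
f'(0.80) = 0.08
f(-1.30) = -0.54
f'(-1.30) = 0.55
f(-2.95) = -1.44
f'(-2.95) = 0.43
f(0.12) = 0.03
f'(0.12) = 0.22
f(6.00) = 0.00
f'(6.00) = 0.00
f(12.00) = 0.00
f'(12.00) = 0.00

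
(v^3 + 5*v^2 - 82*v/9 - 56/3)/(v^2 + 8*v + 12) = (v^2 - v - 28/9)/(v + 2)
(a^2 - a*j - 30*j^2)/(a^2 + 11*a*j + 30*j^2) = (a - 6*j)/(a + 6*j)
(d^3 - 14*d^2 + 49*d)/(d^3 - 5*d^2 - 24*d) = (-d^2 + 14*d - 49)/(-d^2 + 5*d + 24)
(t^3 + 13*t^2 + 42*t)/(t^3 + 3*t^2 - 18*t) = (t + 7)/(t - 3)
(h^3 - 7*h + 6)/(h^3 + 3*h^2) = 1 - 3/h + 2/h^2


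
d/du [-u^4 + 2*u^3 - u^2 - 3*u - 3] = -4*u^3 + 6*u^2 - 2*u - 3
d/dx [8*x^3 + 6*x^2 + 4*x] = 24*x^2 + 12*x + 4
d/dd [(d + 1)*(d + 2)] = 2*d + 3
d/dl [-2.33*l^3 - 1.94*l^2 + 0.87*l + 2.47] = -6.99*l^2 - 3.88*l + 0.87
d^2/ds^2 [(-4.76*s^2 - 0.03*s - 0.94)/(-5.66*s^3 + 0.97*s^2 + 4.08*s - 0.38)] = (304.978912*s^6 + 5.76640799999984*s^5 + 1019.9037*s^4 - 262.13625*s^3 - 115.183788*s^2 + 10.2567*s + 33.455912)/(181.321496*s^9 - 93.223596*s^8 - 376.139262*s^7 + 170.008007*s^6 + 258.6216*s^5 - 100.019982*s^4 - 56.442072*s^3 + 18.556692*s^2 - 1.767456*s + 0.054872)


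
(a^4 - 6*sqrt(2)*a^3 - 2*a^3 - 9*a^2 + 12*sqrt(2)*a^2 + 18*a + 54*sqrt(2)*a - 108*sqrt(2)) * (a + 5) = a^5 - 6*sqrt(2)*a^4 + 3*a^4 - 18*sqrt(2)*a^3 - 19*a^3 - 27*a^2 + 114*sqrt(2)*a^2 + 90*a + 162*sqrt(2)*a - 540*sqrt(2)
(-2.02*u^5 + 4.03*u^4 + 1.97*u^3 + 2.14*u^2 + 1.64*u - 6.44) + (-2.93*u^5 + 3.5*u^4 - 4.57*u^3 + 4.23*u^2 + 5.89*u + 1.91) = -4.95*u^5 + 7.53*u^4 - 2.6*u^3 + 6.37*u^2 + 7.53*u - 4.53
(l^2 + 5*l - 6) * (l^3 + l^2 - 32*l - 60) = l^5 + 6*l^4 - 33*l^3 - 226*l^2 - 108*l + 360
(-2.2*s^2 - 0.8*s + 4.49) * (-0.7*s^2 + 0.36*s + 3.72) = 1.54*s^4 - 0.232*s^3 - 11.615*s^2 - 1.3596*s + 16.7028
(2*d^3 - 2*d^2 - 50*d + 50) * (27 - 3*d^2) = -6*d^5 + 6*d^4 + 204*d^3 - 204*d^2 - 1350*d + 1350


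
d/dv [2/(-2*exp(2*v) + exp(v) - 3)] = (8*exp(v) - 2)*exp(v)/(2*exp(2*v) - exp(v) + 3)^2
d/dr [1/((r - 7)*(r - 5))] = 2*(6 - r)/(r^4 - 24*r^3 + 214*r^2 - 840*r + 1225)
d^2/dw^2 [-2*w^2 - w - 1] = -4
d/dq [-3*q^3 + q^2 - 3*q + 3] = -9*q^2 + 2*q - 3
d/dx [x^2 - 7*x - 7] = 2*x - 7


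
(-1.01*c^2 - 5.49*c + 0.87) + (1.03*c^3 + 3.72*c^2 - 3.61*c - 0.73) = 1.03*c^3 + 2.71*c^2 - 9.1*c + 0.14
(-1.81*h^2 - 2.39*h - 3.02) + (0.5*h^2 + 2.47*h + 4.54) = -1.31*h^2 + 0.0800000000000001*h + 1.52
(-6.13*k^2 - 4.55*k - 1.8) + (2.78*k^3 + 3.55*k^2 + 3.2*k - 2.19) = 2.78*k^3 - 2.58*k^2 - 1.35*k - 3.99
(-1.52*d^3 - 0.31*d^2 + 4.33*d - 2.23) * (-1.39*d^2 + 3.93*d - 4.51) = 2.1128*d^5 - 5.5427*d^4 - 0.3818*d^3 + 21.5147*d^2 - 28.2922*d + 10.0573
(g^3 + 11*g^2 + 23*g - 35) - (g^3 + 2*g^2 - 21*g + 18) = 9*g^2 + 44*g - 53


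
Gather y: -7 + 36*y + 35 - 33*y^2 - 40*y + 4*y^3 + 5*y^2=4*y^3 - 28*y^2 - 4*y + 28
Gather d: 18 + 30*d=30*d + 18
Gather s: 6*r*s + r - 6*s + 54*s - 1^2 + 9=r + s*(6*r + 48) + 8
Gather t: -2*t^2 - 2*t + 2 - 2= -2*t^2 - 2*t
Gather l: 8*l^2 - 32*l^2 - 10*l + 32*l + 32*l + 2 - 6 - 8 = -24*l^2 + 54*l - 12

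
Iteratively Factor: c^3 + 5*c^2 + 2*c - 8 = (c + 4)*(c^2 + c - 2) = (c + 2)*(c + 4)*(c - 1)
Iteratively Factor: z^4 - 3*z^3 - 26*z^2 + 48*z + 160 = (z - 4)*(z^3 + z^2 - 22*z - 40) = (z - 4)*(z + 4)*(z^2 - 3*z - 10) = (z - 4)*(z + 2)*(z + 4)*(z - 5)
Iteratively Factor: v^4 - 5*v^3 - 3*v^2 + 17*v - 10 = (v + 2)*(v^3 - 7*v^2 + 11*v - 5) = (v - 1)*(v + 2)*(v^2 - 6*v + 5) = (v - 1)^2*(v + 2)*(v - 5)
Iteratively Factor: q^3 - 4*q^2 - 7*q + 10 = (q - 1)*(q^2 - 3*q - 10) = (q - 5)*(q - 1)*(q + 2)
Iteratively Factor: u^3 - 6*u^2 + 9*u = (u - 3)*(u^2 - 3*u) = u*(u - 3)*(u - 3)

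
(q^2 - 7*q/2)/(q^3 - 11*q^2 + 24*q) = (q - 7/2)/(q^2 - 11*q + 24)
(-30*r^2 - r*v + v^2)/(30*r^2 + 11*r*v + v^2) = (-6*r + v)/(6*r + v)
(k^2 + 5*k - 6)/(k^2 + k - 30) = (k - 1)/(k - 5)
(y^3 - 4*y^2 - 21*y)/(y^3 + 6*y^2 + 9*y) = (y - 7)/(y + 3)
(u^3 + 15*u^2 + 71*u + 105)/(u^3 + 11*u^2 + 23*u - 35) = (u + 3)/(u - 1)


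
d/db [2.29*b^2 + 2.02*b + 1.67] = 4.58*b + 2.02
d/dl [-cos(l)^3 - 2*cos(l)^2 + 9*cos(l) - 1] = (3*cos(l)^2 + 4*cos(l) - 9)*sin(l)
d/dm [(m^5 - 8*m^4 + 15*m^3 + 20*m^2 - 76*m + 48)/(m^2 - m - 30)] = (3*m^6 - 20*m^5 - 111*m^4 + 930*m^3 - 1294*m^2 - 1296*m + 2328)/(m^4 - 2*m^3 - 59*m^2 + 60*m + 900)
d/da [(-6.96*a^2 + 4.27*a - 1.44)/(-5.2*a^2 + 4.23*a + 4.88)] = (-7.2368*a^2 - 82.9056*a + 26.9288)/(27.04*a^4 - 43.992*a^3 - 32.8591*a^2 + 41.2848*a + 23.8144)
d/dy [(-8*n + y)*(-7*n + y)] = -15*n + 2*y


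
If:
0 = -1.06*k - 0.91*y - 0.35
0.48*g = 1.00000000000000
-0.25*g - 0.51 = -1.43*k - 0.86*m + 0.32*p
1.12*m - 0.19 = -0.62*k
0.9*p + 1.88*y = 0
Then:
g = 2.08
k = 6.51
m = -3.44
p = 16.66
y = -7.97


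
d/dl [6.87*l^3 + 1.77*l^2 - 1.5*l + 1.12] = 20.61*l^2 + 3.54*l - 1.5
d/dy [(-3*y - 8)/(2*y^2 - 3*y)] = 2*(3*y^2 + 16*y - 12)/(y^2*(4*y^2 - 12*y + 9))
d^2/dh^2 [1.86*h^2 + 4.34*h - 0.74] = 3.72000000000000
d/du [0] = 0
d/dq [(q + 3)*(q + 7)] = 2*q + 10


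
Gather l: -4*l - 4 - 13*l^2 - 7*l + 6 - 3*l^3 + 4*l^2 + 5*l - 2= -3*l^3 - 9*l^2 - 6*l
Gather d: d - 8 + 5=d - 3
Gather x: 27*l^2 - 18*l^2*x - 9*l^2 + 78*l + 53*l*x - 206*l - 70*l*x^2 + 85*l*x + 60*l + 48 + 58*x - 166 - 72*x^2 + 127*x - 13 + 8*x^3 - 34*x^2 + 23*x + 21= 18*l^2 - 68*l + 8*x^3 + x^2*(-70*l - 106) + x*(-18*l^2 + 138*l + 208) - 110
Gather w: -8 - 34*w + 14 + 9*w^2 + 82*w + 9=9*w^2 + 48*w + 15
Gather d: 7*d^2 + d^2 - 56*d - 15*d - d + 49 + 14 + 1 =8*d^2 - 72*d + 64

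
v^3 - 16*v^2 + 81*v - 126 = (v - 7)*(v - 6)*(v - 3)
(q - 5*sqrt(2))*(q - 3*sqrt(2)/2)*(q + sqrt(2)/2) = q^3 - 6*sqrt(2)*q^2 + 17*q/2 + 15*sqrt(2)/2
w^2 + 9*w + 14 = (w + 2)*(w + 7)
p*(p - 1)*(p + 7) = p^3 + 6*p^2 - 7*p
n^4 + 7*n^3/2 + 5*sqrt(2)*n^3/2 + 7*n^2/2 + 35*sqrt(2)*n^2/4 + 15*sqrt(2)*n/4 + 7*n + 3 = (n + 1/2)*(n + 3)*(n + sqrt(2)/2)*(n + 2*sqrt(2))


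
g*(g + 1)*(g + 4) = g^3 + 5*g^2 + 4*g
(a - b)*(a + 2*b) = a^2 + a*b - 2*b^2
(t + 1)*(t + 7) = t^2 + 8*t + 7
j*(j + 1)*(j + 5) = j^3 + 6*j^2 + 5*j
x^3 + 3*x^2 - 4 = (x - 1)*(x + 2)^2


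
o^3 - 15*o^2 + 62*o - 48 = (o - 8)*(o - 6)*(o - 1)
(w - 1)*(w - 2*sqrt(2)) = w^2 - 2*sqrt(2)*w - w + 2*sqrt(2)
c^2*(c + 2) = c^3 + 2*c^2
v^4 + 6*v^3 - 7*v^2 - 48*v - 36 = (v - 3)*(v + 1)*(v + 2)*(v + 6)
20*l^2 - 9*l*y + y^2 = (-5*l + y)*(-4*l + y)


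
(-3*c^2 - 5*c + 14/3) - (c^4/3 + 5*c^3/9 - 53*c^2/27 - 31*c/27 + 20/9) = -c^4/3 - 5*c^3/9 - 28*c^2/27 - 104*c/27 + 22/9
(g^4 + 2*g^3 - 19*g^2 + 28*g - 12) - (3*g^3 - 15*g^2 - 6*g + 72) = g^4 - g^3 - 4*g^2 + 34*g - 84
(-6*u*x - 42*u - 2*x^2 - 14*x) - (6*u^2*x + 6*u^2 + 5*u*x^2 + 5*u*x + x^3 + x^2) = -6*u^2*x - 6*u^2 - 5*u*x^2 - 11*u*x - 42*u - x^3 - 3*x^2 - 14*x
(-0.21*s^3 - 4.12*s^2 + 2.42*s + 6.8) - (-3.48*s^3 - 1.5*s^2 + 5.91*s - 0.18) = 3.27*s^3 - 2.62*s^2 - 3.49*s + 6.98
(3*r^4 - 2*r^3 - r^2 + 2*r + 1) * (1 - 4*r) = -12*r^5 + 11*r^4 + 2*r^3 - 9*r^2 - 2*r + 1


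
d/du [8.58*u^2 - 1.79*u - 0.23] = 17.16*u - 1.79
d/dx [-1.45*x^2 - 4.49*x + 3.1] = -2.9*x - 4.49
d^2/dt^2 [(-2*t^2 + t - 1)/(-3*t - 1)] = 28/(27*t^3 + 27*t^2 + 9*t + 1)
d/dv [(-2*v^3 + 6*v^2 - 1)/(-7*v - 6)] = (28*v^3 - 6*v^2 - 72*v - 7)/(49*v^2 + 84*v + 36)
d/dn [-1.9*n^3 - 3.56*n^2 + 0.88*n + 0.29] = -5.7*n^2 - 7.12*n + 0.88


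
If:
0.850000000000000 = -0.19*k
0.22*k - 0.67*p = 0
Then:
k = -4.47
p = -1.47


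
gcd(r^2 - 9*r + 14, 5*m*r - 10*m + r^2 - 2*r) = r - 2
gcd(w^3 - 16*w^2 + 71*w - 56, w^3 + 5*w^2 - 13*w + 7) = w - 1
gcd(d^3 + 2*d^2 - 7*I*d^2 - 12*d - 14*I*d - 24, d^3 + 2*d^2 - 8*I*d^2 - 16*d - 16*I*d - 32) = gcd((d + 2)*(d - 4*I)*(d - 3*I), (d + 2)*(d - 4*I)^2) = d^2 + d*(2 - 4*I) - 8*I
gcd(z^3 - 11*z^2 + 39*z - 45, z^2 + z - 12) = z - 3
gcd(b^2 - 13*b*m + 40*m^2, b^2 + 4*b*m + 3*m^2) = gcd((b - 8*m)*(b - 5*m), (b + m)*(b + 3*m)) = 1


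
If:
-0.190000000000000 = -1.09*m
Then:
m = 0.17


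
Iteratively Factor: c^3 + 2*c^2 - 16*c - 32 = (c + 2)*(c^2 - 16) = (c - 4)*(c + 2)*(c + 4)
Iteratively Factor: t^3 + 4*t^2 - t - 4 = (t + 4)*(t^2 - 1) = (t + 1)*(t + 4)*(t - 1)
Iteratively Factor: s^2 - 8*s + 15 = (s - 5)*(s - 3)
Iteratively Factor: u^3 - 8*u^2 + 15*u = (u - 5)*(u^2 - 3*u) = (u - 5)*(u - 3)*(u)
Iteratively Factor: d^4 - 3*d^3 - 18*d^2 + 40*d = (d + 4)*(d^3 - 7*d^2 + 10*d) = (d - 5)*(d + 4)*(d^2 - 2*d) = d*(d - 5)*(d + 4)*(d - 2)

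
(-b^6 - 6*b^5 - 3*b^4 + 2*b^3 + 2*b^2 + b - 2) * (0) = 0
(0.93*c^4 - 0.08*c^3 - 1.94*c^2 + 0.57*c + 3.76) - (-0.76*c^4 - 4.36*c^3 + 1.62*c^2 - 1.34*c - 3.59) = 1.69*c^4 + 4.28*c^3 - 3.56*c^2 + 1.91*c + 7.35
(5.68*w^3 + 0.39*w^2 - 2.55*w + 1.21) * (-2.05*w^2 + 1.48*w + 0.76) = -11.644*w^5 + 7.6069*w^4 + 10.1215*w^3 - 5.9581*w^2 - 0.1472*w + 0.9196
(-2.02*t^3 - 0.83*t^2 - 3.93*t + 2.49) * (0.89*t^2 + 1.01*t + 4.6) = -1.7978*t^5 - 2.7789*t^4 - 13.628*t^3 - 5.5712*t^2 - 15.5631*t + 11.454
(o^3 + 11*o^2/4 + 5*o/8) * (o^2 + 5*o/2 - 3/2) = o^5 + 21*o^4/4 + 6*o^3 - 41*o^2/16 - 15*o/16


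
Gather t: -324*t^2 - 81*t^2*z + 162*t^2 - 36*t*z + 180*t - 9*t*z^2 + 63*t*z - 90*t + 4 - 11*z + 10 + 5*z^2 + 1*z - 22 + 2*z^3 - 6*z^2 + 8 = t^2*(-81*z - 162) + t*(-9*z^2 + 27*z + 90) + 2*z^3 - z^2 - 10*z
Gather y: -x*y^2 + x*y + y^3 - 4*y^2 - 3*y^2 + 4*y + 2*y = y^3 + y^2*(-x - 7) + y*(x + 6)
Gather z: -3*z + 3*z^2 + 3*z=3*z^2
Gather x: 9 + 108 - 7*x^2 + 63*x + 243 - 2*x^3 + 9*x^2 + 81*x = -2*x^3 + 2*x^2 + 144*x + 360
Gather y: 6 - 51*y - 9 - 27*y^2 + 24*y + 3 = -27*y^2 - 27*y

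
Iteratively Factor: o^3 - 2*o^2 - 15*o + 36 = (o - 3)*(o^2 + o - 12) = (o - 3)*(o + 4)*(o - 3)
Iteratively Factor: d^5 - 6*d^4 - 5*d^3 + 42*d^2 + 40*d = (d - 4)*(d^4 - 2*d^3 - 13*d^2 - 10*d) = (d - 5)*(d - 4)*(d^3 + 3*d^2 + 2*d) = (d - 5)*(d - 4)*(d + 1)*(d^2 + 2*d) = d*(d - 5)*(d - 4)*(d + 1)*(d + 2)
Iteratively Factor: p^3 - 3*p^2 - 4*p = (p - 4)*(p^2 + p) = (p - 4)*(p + 1)*(p)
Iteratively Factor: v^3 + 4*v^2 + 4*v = (v + 2)*(v^2 + 2*v) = (v + 2)^2*(v)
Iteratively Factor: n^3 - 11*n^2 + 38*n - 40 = (n - 4)*(n^2 - 7*n + 10) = (n - 4)*(n - 2)*(n - 5)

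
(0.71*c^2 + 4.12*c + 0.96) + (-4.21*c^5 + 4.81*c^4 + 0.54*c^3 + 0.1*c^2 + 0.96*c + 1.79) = -4.21*c^5 + 4.81*c^4 + 0.54*c^3 + 0.81*c^2 + 5.08*c + 2.75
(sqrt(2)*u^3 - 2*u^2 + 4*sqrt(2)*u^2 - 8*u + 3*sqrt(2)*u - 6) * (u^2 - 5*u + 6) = sqrt(2)*u^5 - 2*u^4 - sqrt(2)*u^4 - 11*sqrt(2)*u^3 + 2*u^3 + 9*sqrt(2)*u^2 + 22*u^2 - 18*u + 18*sqrt(2)*u - 36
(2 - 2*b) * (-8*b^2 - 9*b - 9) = 16*b^3 + 2*b^2 - 18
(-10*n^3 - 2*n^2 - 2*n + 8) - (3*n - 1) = -10*n^3 - 2*n^2 - 5*n + 9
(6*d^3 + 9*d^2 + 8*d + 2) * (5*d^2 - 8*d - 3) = 30*d^5 - 3*d^4 - 50*d^3 - 81*d^2 - 40*d - 6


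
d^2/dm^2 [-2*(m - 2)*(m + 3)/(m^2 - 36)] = 4*(-m^3 - 90*m^2 - 108*m - 1080)/(m^6 - 108*m^4 + 3888*m^2 - 46656)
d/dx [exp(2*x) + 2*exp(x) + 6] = 2*(exp(x) + 1)*exp(x)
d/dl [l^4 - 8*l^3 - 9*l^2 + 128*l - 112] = 4*l^3 - 24*l^2 - 18*l + 128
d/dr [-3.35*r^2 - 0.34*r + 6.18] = -6.7*r - 0.34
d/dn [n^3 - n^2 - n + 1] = 3*n^2 - 2*n - 1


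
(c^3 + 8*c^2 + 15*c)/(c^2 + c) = (c^2 + 8*c + 15)/(c + 1)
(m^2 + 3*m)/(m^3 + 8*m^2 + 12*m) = (m + 3)/(m^2 + 8*m + 12)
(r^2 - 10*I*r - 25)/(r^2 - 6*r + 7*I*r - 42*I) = (r^2 - 10*I*r - 25)/(r^2 + r*(-6 + 7*I) - 42*I)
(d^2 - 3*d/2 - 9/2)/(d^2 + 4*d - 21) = (d + 3/2)/(d + 7)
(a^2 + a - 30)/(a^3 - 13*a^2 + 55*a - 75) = (a + 6)/(a^2 - 8*a + 15)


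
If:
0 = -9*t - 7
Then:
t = -7/9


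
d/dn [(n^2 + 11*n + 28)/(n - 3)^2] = (-17*n - 89)/(n^3 - 9*n^2 + 27*n - 27)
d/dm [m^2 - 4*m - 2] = 2*m - 4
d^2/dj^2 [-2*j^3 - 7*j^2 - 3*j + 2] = -12*j - 14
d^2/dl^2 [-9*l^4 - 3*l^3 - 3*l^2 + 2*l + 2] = -108*l^2 - 18*l - 6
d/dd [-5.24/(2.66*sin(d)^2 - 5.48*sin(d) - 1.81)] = (27.8768*sin(d) - 28.7152)*cos(d)/(-2.66*sin(d)^2 + 5.48*sin(d) + 1.81)^2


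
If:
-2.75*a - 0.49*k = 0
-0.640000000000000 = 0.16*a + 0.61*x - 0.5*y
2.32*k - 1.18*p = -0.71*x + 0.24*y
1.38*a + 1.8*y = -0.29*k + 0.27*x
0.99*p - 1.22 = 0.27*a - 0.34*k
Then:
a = -0.14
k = 0.80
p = 0.92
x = -1.17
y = -0.20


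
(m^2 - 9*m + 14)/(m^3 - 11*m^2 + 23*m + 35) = (m - 2)/(m^2 - 4*m - 5)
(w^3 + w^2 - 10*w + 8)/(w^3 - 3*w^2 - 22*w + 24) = (w - 2)/(w - 6)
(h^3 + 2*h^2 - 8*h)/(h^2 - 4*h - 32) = h*(h - 2)/(h - 8)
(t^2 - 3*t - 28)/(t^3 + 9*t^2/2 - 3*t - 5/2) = 2*(t^2 - 3*t - 28)/(2*t^3 + 9*t^2 - 6*t - 5)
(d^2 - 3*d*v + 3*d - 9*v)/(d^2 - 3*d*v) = (d + 3)/d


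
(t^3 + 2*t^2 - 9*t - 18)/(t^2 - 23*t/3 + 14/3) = 3*(t^3 + 2*t^2 - 9*t - 18)/(3*t^2 - 23*t + 14)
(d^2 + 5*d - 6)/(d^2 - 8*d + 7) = (d + 6)/(d - 7)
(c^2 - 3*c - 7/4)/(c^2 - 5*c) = (c^2 - 3*c - 7/4)/(c*(c - 5))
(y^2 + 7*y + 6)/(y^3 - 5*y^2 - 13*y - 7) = (y + 6)/(y^2 - 6*y - 7)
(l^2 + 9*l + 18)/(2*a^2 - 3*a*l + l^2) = (l^2 + 9*l + 18)/(2*a^2 - 3*a*l + l^2)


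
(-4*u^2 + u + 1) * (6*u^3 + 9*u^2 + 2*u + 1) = -24*u^5 - 30*u^4 + 7*u^3 + 7*u^2 + 3*u + 1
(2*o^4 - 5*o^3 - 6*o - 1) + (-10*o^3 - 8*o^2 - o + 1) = 2*o^4 - 15*o^3 - 8*o^2 - 7*o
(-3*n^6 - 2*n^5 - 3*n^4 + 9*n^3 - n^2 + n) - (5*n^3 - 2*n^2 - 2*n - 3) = -3*n^6 - 2*n^5 - 3*n^4 + 4*n^3 + n^2 + 3*n + 3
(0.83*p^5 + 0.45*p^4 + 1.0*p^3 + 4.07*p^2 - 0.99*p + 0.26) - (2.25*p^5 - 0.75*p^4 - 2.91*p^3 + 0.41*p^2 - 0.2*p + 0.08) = -1.42*p^5 + 1.2*p^4 + 3.91*p^3 + 3.66*p^2 - 0.79*p + 0.18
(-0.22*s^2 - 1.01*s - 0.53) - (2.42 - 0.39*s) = -0.22*s^2 - 0.62*s - 2.95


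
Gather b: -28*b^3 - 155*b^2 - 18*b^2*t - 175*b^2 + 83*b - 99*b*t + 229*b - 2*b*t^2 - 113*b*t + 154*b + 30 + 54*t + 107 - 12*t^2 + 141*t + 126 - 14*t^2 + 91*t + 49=-28*b^3 + b^2*(-18*t - 330) + b*(-2*t^2 - 212*t + 466) - 26*t^2 + 286*t + 312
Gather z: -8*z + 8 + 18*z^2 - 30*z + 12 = 18*z^2 - 38*z + 20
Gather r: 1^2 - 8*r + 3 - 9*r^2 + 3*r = -9*r^2 - 5*r + 4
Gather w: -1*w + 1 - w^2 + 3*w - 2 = -w^2 + 2*w - 1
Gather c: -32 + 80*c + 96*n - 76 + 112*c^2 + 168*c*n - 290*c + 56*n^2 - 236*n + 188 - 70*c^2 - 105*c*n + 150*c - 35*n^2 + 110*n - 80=42*c^2 + c*(63*n - 60) + 21*n^2 - 30*n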